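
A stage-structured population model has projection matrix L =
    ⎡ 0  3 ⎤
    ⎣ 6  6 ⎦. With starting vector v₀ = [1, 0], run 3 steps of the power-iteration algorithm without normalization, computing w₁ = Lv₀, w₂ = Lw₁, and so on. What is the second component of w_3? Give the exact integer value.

324

w1 = Lv₀ = (0·1 + 3·0; 6·1 + 6·0) = (0, 6)
w2 = Lw1 = (0·0 + 3·6; 6·0 + 6·6) = (18, 36)
w3 = Lw2 = (108, 324)
The requested component of w3 is 324.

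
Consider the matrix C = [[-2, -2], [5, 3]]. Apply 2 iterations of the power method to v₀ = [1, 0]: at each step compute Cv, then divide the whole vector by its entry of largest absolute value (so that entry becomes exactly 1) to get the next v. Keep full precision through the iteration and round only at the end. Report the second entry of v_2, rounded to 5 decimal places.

Cv0 = (-2.000000, 5.000000); divide by 5.000000 → v1 = (-0.400000, 1.000000)
Cv1 = (-1.200000, 1.000000); divide by -1.200000 → v2 = (1.000000, -0.833333)
Requested entry of v2: 5/-6 = -0.83333

-0.83333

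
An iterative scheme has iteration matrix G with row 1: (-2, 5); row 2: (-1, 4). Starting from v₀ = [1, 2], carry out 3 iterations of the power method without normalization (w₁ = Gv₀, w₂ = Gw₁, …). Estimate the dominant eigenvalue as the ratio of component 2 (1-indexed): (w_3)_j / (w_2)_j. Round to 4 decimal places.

λ ≈ 3.0500

w1 = Gv₀ = ((-2)·1 + 5·2; (-1)·1 + 4·2) = (8, 7)
w2 = Gw1 = ((-2)·8 + 5·7; (-1)·8 + 4·7) = (19, 20)
w3 = Gw2 = (62, 61)
Ratio at component: 61 / 20 = 3.0500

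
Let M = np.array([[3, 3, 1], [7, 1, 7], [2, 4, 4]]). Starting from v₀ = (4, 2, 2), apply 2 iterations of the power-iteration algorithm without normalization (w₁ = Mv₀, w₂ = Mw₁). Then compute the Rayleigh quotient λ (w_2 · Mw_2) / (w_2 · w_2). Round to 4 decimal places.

10.5404

w1 = Mv₀ = (3·4 + 3·2 + 1·2; 7·4 + 1·2 + 7·2; 2·4 + 4·2 + 4·2) = (20, 44, 24)
w2 = Mw1 = (3·20 + 3·44 + 1·24; 7·20 + 1·44 + 7·24; 2·20 + 4·44 + 4·24) = (216, 352, 312)
Mw2 = (2016, 4048, 3088)
w2·Mw2 = 216·2016 + 352·4048 + 312·3088 = 2823808; w2·w2 = 216·216 + 352·352 + 312·312 = 267904
λ ≈ 2823808/267904 = 10.5404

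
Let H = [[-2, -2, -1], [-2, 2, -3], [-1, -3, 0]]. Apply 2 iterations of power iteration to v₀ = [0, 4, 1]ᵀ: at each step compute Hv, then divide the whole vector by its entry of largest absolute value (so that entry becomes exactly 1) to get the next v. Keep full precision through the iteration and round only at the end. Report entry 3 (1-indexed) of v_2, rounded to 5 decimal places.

-0.09375

Hv0 = (-9.000000, 5.000000, -12.000000); divide by -12.000000 → v1 = (0.750000, -0.416667, 1.000000)
Hv1 = (-1.666667, -5.333333, 0.500000); divide by -5.333333 → v2 = (0.312500, 1.000000, -0.093750)
Requested entry of v2: -6/64 = -0.09375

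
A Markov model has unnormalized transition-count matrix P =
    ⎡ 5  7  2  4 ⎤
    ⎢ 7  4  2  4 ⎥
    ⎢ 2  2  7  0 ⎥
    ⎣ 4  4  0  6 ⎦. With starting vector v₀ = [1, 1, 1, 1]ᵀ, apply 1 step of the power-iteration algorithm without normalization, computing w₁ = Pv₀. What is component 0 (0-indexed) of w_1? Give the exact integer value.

18

w1 = Pv₀ = (5·1 + 7·1 + 2·1 + 4·1; 7·1 + 4·1 + 2·1 + 4·1; 2·1 + 2·1 + 7·1 + 0·1; 4·1 + 4·1 + 0·1 + 6·1) = (18, 17, 11, 14)
The requested component of w1 is 18.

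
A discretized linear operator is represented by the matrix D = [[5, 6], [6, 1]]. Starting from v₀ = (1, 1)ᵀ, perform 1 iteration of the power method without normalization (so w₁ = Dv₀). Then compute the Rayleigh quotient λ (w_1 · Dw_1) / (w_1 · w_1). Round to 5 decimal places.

w1 = Dv₀ = (5·1 + 6·1; 6·1 + 1·1) = (11, 7)
Dw1 = (97, 73)
w1·Dw1 = 11·97 + 7·73 = 1578; w1·w1 = 11·11 + 7·7 = 170
λ ≈ 1578/170 = 9.28235

λ ≈ 9.28235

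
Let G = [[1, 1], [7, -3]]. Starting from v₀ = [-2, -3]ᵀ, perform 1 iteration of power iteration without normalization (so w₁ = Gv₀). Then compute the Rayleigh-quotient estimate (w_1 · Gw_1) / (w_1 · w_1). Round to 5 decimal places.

w1 = Gv₀ = (1·(-2) + 1·(-3); 7·(-2) + (-3)·(-3)) = (-5, -5)
Gw1 = (-10, -20)
w1·Gw1 = (-5)·(-10) + (-5)·(-20) = 150; w1·w1 = (-5)·(-5) + (-5)·(-5) = 50
λ ≈ 150/50 = 3.00000

3.00000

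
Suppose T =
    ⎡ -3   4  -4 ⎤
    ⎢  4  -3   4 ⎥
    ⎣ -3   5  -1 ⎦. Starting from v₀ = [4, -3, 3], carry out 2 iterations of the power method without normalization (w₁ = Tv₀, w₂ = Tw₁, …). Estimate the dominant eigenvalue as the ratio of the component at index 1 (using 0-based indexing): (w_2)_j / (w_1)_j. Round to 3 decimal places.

w1 = Tv₀ = ((-3)·4 + 4·(-3) + (-4)·3; 4·4 + (-3)·(-3) + 4·3; (-3)·4 + 5·(-3) + (-1)·3) = (-36, 37, -30)
w2 = Tw1 = ((-3)·(-36) + 4·37 + (-4)·(-30); 4·(-36) + (-3)·37 + 4·(-30); (-3)·(-36) + 5·37 + (-1)·(-30)) = (376, -375, 323)
Ratio at component: -375 / 37 = -10.135

λ ≈ -10.135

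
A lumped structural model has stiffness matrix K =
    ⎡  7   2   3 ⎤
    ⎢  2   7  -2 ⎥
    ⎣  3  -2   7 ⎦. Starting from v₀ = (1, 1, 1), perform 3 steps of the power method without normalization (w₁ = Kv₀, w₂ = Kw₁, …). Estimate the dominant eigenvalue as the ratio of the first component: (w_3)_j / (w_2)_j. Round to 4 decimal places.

9.8525

w1 = Kv₀ = (7·1 + 2·1 + 3·1; 2·1 + 7·1 + (-2)·1; 3·1 + (-2)·1 + 7·1) = (12, 7, 8)
w2 = Kw1 = (7·12 + 2·7 + 3·8; 2·12 + 7·7 + (-2)·8; 3·12 + (-2)·7 + 7·8) = (122, 57, 78)
w3 = Kw2 = (1202, 487, 798)
Ratio at component: 1202 / 122 = 9.8525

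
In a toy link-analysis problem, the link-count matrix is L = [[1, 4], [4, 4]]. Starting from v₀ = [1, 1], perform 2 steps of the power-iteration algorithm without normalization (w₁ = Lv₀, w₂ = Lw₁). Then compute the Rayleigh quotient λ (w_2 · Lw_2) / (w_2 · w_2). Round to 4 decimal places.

λ ≈ 6.7707

w1 = Lv₀ = (5, 8)
w2 = Lw1 = (37, 52)
Lw2 = (245, 356)
w2·Lw2 = 37·245 + 52·356 = 27577; w2·w2 = 37·37 + 52·52 = 4073
λ ≈ 27577/4073 = 6.7707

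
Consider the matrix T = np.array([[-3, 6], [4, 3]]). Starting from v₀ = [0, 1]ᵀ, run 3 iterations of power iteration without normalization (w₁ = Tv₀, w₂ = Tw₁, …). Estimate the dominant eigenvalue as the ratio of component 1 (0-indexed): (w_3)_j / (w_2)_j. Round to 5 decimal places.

3.00000

w1 = Tv₀ = ((-3)·0 + 6·1; 4·0 + 3·1) = (6, 3)
w2 = Tw1 = ((-3)·6 + 6·3; 4·6 + 3·3) = (0, 33)
w3 = Tw2 = (198, 99)
Ratio at component: 99 / 33 = 3.00000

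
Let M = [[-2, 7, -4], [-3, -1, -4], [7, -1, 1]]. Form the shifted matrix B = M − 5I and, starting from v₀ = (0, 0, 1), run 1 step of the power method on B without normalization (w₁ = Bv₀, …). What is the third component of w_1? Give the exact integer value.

-4

B = M − 5I has rows (-7, 7, -4); (-3, -6, -4); (7, -1, -4)
w1 = Bv₀ = ((-7)·0 + 7·0 + (-4)·1; (-3)·0 + (-6)·0 + (-4)·1; 7·0 + (-1)·0 + (-4)·1) = (-4, -4, -4)
Requested component of w1: -4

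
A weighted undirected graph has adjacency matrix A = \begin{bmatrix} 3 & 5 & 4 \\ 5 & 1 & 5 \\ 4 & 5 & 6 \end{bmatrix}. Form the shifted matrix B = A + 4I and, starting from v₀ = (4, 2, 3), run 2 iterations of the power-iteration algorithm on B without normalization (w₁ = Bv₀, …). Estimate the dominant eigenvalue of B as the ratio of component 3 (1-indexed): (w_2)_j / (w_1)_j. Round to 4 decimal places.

17.5893

B = A + 4I has rows (7, 5, 4); (5, 5, 5); (4, 5, 10)
w1 = Bv₀ = (7·4 + 5·2 + 4·3; 5·4 + 5·2 + 5·3; 4·4 + 5·2 + 10·3) = (50, 45, 56)
w2 = Bw1 = (7·50 + 5·45 + 4·56; 5·50 + 5·45 + 5·56; 4·50 + 5·45 + 10·56) = (799, 755, 985)
Ratio: 985/56 = 17.5893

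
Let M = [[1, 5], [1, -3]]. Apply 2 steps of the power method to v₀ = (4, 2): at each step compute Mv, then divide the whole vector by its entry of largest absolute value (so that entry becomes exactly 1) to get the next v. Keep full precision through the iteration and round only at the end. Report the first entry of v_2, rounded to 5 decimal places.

Mv0 = (14.000000, -2.000000); divide by 14.000000 → v1 = (1.000000, -0.142857)
Mv1 = (0.285714, 1.428571); divide by 1.428571 → v2 = (0.200000, 1.000000)
Requested entry of v2: 4/20 = 0.20000

0.20000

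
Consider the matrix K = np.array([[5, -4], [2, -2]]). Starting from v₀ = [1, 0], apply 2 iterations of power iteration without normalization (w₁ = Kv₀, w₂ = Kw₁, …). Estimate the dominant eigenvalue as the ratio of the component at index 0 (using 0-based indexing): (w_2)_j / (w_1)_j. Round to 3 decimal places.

w1 = Kv₀ = (5·1 + (-4)·0; 2·1 + (-2)·0) = (5, 2)
w2 = Kw1 = (5·5 + (-4)·2; 2·5 + (-2)·2) = (17, 6)
Ratio at component: 17 / 5 = 3.400

λ ≈ 3.400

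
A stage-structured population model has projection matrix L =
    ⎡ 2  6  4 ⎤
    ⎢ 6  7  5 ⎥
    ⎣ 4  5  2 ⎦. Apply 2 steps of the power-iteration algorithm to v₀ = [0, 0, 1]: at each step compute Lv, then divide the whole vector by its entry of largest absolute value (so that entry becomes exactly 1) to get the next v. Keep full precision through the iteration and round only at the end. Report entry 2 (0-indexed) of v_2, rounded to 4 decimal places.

Lv0 = (4.00000, 5.00000, 2.00000); divide by 5.00000 → v1 = (0.80000, 1.00000, 0.40000)
Lv1 = (9.20000, 13.80000, 9.00000); divide by 13.80000 → v2 = (0.66667, 1.00000, 0.65217)
Requested entry of v2: 45/69 = 0.6522

0.6522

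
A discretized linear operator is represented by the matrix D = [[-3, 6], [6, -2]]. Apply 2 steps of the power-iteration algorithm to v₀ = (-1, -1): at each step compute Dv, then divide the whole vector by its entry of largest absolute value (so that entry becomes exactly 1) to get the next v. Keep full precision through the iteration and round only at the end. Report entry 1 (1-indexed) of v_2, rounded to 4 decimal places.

1.0000

Dv0 = (-3.00000, -4.00000); divide by -4.00000 → v1 = (0.75000, 1.00000)
Dv1 = (3.75000, 2.50000); divide by 3.75000 → v2 = (1.00000, 0.66667)
Requested entry of v2: -15/-15 = 1.0000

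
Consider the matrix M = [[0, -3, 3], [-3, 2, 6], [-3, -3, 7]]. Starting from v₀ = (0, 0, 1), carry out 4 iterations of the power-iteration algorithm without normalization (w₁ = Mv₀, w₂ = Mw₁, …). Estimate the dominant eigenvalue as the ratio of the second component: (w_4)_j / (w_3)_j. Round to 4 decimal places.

λ ≈ 3.2535

w1 = Mv₀ = (0·0 + (-3)·0 + 3·1; (-3)·0 + 2·0 + 6·1; (-3)·0 + (-3)·0 + 7·1) = (3, 6, 7)
w2 = Mw1 = (0·3 + (-3)·6 + 3·7; (-3)·3 + 2·6 + 6·7; (-3)·3 + (-3)·6 + 7·7) = (3, 45, 22)
w3 = Mw2 = (-69, 213, 10)
w4 = Mw3 = (-609, 693, -362)
Ratio at component: 693 / 213 = 3.2535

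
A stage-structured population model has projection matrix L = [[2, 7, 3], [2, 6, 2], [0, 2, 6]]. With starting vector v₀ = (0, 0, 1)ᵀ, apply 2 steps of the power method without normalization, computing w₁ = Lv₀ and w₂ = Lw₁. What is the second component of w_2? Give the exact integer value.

w1 = Lv₀ = (3, 2, 6)
w2 = Lw1 = (38, 30, 40)
The requested component of w2 is 30.

30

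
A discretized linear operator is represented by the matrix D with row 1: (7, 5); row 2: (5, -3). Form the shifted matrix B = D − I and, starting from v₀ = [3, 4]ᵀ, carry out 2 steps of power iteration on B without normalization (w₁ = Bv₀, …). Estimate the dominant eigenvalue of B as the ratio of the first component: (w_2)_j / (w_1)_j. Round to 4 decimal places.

5.8684

B = D − I has rows (6, 5); (5, -4)
w1 = Bv₀ = (6·3 + 5·4; 5·3 + (-4)·4) = (38, -1)
w2 = Bw1 = (6·38 + 5·(-1); 5·38 + (-4)·(-1)) = (223, 194)
Ratio: 223/38 = 5.8684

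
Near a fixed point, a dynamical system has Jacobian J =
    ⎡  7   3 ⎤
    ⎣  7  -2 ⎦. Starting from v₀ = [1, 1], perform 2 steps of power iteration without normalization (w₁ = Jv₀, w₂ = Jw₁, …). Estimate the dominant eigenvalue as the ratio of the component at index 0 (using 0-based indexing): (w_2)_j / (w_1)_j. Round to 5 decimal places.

w1 = Jv₀ = (10, 5)
w2 = Jw1 = (85, 60)
Ratio at component: 85 / 10 = 8.50000

λ ≈ 8.50000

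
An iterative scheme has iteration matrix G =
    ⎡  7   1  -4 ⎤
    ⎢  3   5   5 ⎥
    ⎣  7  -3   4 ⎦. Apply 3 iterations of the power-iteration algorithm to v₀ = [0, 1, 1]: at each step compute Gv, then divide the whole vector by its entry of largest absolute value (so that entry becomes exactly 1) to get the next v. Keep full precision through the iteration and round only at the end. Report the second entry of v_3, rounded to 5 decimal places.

Gv0 = (-3.000000, 10.000000, 1.000000); divide by 10.000000 → v1 = (-0.300000, 1.000000, 0.100000)
Gv1 = (-1.500000, 4.600000, -4.700000); divide by -4.700000 → v2 = (0.319149, -0.978723, 1.000000)
Gv2 = (-2.744681, 1.063830, 9.170213); divide by 9.170213 → v3 = (-0.299304, 0.116009, 1.000000)
Requested entry of v3: -50/-431 = 0.11601

0.11601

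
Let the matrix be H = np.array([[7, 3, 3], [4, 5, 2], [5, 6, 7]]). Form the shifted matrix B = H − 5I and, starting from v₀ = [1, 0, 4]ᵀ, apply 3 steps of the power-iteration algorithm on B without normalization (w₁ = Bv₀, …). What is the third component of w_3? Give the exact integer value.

B = H − 5I has rows (2, 3, 3); (4, 0, 2); (5, 6, 2)
w1 = Bv₀ = (14, 12, 13)
w2 = Bw1 = (103, 82, 168)
w3 = Bw2 = (956, 748, 1343)
Requested component of w3: 1343

1343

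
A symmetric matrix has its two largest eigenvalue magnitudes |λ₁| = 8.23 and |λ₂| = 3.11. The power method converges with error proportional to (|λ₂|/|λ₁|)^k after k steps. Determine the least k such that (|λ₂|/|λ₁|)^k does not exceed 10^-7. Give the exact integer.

17

|λ₂/λ₁| = 3.11/8.23 = 0.37789
Need k ≥ ln(10^-7) / ln(0.37789) = -16.1181 / -0.9732 ≈ 16.563
Smallest integer k satisfying the bound: 17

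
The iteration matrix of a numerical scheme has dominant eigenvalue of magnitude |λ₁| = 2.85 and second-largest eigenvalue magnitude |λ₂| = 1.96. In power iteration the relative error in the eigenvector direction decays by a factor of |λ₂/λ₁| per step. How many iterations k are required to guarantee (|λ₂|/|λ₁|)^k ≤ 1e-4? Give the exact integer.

|λ₂/λ₁| = 1.96/2.85 = 0.68772
Need k ≥ ln(1e-4) / ln(0.68772) = -9.2103 / -0.3744 ≈ 24.602
Smallest integer k satisfying the bound: 25

25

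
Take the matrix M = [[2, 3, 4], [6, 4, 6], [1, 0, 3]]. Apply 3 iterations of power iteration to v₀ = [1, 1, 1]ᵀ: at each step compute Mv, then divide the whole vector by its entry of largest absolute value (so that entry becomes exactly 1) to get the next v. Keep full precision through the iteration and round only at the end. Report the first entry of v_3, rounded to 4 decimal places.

Mv0 = (9.00000, 16.00000, 4.00000); divide by 16.00000 → v1 = (0.56250, 1.00000, 0.25000)
Mv1 = (5.12500, 8.87500, 1.31250); divide by 8.87500 → v2 = (0.57746, 1.00000, 0.14789)
Mv2 = (4.74648, 8.35211, 1.02113); divide by 8.35211 → v3 = (0.56830, 1.00000, 0.12226)
Requested entry of v3: 674/1186 = 0.5683

0.5683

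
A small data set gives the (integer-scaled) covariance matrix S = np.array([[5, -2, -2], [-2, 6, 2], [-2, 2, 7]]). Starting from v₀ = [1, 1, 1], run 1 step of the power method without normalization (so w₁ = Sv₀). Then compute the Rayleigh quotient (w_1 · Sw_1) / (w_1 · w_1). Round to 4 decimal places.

7.9070

w1 = Sv₀ = (1, 6, 7)
Sw1 = (-21, 48, 59)
w1·Sw1 = 1·(-21) + 6·48 + 7·59 = 680; w1·w1 = 1·1 + 6·6 + 7·7 = 86
λ ≈ 680/86 = 7.9070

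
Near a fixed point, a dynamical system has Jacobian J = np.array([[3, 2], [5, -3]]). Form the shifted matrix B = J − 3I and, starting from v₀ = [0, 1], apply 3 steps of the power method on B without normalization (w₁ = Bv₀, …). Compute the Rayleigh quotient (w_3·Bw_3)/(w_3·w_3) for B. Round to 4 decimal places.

μ ≈ -7.3645

B = J − 3I has rows (0, 2); (5, -6)
w1 = Bv₀ = (2, -6)
w2 = Bw1 = (-12, 46)
w3 = Bw2 = (92, -336)
Bw3 = (-672, 2476)
w3·Bw3 = -893760; w3·w3 = 121360; μ ≈ -893760/121360 = -7.3645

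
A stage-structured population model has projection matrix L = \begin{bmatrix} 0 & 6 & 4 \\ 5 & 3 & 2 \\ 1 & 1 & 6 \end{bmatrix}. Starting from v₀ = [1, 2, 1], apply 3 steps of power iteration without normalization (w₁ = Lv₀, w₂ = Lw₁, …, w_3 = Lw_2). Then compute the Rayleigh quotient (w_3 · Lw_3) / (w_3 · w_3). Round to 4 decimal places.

w1 = Lv₀ = (0·1 + 6·2 + 4·1; 5·1 + 3·2 + 2·1; 1·1 + 1·2 + 6·1) = (16, 13, 9)
w2 = Lw1 = (0·16 + 6·13 + 4·9; 5·16 + 3·13 + 2·9; 1·16 + 1·13 + 6·9) = (114, 137, 83)
w3 = Lw2 = (1154, 1147, 749)
Lw3 = (9878, 10709, 6795)
w3·Lw3 = 1154·9878 + 1147·10709 + 749·6795 = 28771890; w3·w3 = 1154·1154 + 1147·1147 + 749·749 = 3208326
λ ≈ 28771890/3208326 = 8.9679

λ ≈ 8.9679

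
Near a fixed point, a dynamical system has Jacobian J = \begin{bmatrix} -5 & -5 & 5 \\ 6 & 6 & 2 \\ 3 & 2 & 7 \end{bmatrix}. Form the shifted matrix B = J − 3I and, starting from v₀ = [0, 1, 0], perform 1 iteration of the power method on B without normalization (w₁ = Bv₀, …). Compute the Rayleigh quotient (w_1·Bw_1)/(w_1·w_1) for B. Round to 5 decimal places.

B = J − 3I has rows (-8, -5, 5); (6, 3, 2); (3, 2, 4)
w1 = Bv₀ = ((-8)·0 + (-5)·1 + 5·0; 6·0 + 3·1 + 2·0; 3·0 + 2·1 + 4·0) = (-5, 3, 2)
Bw1 = (35, -17, -1)
w1·Bw1 = -228; w1·w1 = 38; μ ≈ -228/38 = -6.00000

μ ≈ -6.00000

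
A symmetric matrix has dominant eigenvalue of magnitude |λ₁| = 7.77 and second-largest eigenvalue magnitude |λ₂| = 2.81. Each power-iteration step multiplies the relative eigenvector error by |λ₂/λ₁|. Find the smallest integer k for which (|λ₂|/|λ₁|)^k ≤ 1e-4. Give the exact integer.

|λ₂/λ₁| = 2.81/7.77 = 0.36165
Need k ≥ ln(1e-4) / ln(0.36165) = -9.2103 / -1.0171 ≈ 9.056
Smallest integer k satisfying the bound: 10

10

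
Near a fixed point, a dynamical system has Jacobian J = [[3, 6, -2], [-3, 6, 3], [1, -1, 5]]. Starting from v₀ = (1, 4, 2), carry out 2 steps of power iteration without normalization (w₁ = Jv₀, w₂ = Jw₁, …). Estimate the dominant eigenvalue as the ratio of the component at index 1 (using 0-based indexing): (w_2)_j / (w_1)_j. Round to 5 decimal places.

w1 = Jv₀ = (23, 27, 7)
w2 = Jw1 = (217, 114, 31)
Ratio at component: 114 / 27 = 4.22222

λ ≈ 4.22222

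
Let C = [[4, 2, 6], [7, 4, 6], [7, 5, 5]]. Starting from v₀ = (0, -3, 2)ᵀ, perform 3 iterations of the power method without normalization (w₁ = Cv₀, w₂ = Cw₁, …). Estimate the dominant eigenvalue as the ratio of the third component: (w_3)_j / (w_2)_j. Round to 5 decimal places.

λ ≈ 6.05882

w1 = Cv₀ = (4·0 + 2·(-3) + 6·2; 7·0 + 4·(-3) + 6·2; 7·0 + 5·(-3) + 5·2) = (6, 0, -5)
w2 = Cw1 = (4·6 + 2·0 + 6·(-5); 7·6 + 4·0 + 6·(-5); 7·6 + 5·0 + 5·(-5)) = (-6, 12, 17)
w3 = Cw2 = (102, 108, 103)
Ratio at component: 103 / 17 = 6.05882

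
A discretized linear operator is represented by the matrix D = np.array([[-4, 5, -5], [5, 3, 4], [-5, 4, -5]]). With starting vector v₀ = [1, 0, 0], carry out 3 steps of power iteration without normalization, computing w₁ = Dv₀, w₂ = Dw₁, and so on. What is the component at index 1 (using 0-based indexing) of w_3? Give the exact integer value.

w1 = Dv₀ = (-4, 5, -5)
w2 = Dw1 = (66, -25, 65)
w3 = Dw2 = (-714, 515, -755)
The requested component of w3 is 515.

515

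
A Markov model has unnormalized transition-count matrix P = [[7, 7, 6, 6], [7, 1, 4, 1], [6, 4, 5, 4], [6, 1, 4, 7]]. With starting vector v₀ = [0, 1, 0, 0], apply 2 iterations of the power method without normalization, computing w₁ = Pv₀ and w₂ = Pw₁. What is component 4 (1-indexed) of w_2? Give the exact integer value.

66

w1 = Pv₀ = (7·0 + 7·1 + 6·0 + 6·0; 7·0 + 1·1 + 4·0 + 1·0; 6·0 + 4·1 + 5·0 + 4·0; 6·0 + 1·1 + 4·0 + 7·0) = (7, 1, 4, 1)
w2 = Pw1 = (7·7 + 7·1 + 6·4 + 6·1; 7·7 + 1·1 + 4·4 + 1·1; 6·7 + 4·1 + 5·4 + 4·1; 6·7 + 1·1 + 4·4 + 7·1) = (86, 67, 70, 66)
The requested component of w2 is 66.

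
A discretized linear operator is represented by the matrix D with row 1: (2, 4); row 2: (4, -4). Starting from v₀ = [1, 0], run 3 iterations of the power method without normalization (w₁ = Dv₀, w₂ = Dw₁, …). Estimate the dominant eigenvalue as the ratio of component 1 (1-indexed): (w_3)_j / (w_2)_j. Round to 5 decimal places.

w1 = Dv₀ = (2, 4)
w2 = Dw1 = (20, -8)
w3 = Dw2 = (8, 112)
Ratio at component: 8 / 20 = 0.40000

λ ≈ 0.40000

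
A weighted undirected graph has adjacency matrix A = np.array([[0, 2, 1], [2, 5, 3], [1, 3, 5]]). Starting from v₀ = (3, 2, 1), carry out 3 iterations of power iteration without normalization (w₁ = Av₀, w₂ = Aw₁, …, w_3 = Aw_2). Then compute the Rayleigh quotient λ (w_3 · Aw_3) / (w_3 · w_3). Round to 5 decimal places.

w1 = Av₀ = (0·3 + 2·2 + 1·1; 2·3 + 5·2 + 3·1; 1·3 + 3·2 + 5·1) = (5, 19, 14)
w2 = Aw1 = (0·5 + 2·19 + 1·14; 2·5 + 5·19 + 3·14; 1·5 + 3·19 + 5·14) = (52, 147, 132)
w3 = Aw2 = (426, 1235, 1153)
Aw3 = (3623, 10486, 9896)
w3·Aw3 = 426·3623 + 1235·10486 + 1153·9896 = 25903696; w3·w3 = 426·426 + 1235·1235 + 1153·1153 = 3036110
λ ≈ 25903696/3036110 = 8.53187

8.53187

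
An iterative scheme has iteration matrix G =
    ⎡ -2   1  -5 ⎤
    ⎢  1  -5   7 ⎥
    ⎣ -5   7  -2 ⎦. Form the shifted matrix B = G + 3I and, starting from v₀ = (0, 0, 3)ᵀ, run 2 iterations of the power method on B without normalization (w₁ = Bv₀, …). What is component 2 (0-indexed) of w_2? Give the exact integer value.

225

B = G + 3I has rows (1, 1, -5); (1, -2, 7); (-5, 7, 1)
w1 = Bv₀ = (1·0 + 1·0 + (-5)·3; 1·0 + (-2)·0 + 7·3; (-5)·0 + 7·0 + 1·3) = (-15, 21, 3)
w2 = Bw1 = (1·(-15) + 1·21 + (-5)·3; 1·(-15) + (-2)·21 + 7·3; (-5)·(-15) + 7·21 + 1·3) = (-9, -36, 225)
Requested component of w2: 225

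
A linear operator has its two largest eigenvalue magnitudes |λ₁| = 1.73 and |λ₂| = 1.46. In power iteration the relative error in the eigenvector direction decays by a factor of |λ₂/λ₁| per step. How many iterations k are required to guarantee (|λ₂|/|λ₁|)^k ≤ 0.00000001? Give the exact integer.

|λ₂/λ₁| = 1.46/1.73 = 0.84393
Need k ≥ ln(0.00000001) / ln(0.84393) = -18.4207 / -0.1697 ≈ 108.558
Smallest integer k satisfying the bound: 109

109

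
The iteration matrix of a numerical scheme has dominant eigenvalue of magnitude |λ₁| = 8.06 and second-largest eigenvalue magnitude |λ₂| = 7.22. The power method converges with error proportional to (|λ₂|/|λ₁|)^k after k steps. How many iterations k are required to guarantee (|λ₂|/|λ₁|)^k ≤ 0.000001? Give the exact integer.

|λ₂/λ₁| = 7.22/8.06 = 0.89578
Need k ≥ ln(0.000001) / ln(0.89578) = -13.8155 / -0.1101 ≈ 125.529
Smallest integer k satisfying the bound: 126

126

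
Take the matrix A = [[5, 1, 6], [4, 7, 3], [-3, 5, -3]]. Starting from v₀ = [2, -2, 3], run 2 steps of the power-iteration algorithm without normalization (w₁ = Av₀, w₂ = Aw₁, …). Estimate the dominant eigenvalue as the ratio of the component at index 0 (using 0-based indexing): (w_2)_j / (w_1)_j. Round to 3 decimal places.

λ ≈ -0.654

w1 = Av₀ = (26, 3, -25)
w2 = Aw1 = (-17, 50, 12)
Ratio at component: -17 / 26 = -0.654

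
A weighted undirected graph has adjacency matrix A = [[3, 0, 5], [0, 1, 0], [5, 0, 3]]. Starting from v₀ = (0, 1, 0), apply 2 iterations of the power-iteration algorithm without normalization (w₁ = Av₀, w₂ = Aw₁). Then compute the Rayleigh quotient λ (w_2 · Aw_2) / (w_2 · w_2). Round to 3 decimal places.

w1 = Av₀ = (3·0 + 0·1 + 5·0; 0·0 + 1·1 + 0·0; 5·0 + 0·1 + 3·0) = (0, 1, 0)
w2 = Aw1 = (3·0 + 0·1 + 5·0; 0·0 + 1·1 + 0·0; 5·0 + 0·1 + 3·0) = (0, 1, 0)
Aw2 = (0, 1, 0)
w2·Aw2 = 0·0 + 1·1 + 0·0 = 1; w2·w2 = 0·0 + 1·1 + 0·0 = 1
λ ≈ 1/1 = 1.000

1.000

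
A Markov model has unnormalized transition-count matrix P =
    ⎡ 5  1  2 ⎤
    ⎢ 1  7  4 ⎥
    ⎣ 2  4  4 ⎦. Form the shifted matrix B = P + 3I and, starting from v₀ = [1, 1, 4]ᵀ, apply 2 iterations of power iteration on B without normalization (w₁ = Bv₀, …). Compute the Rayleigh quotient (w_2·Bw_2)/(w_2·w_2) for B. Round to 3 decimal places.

B = P + 3I has rows (8, 1, 2); (1, 10, 4); (2, 4, 7)
w1 = Bv₀ = (17, 27, 34)
w2 = Bw1 = (231, 423, 380)
Bw2 = (3031, 5981, 4814)
w2·Bw2 = 5059444; w2·w2 = 376690; μ ≈ 5059444/376690 = 13.431

13.431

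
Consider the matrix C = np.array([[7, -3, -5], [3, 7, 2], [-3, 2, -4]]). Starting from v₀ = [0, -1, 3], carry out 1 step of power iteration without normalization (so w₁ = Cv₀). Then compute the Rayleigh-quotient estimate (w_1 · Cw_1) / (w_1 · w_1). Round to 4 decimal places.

λ ≈ -3.0997

w1 = Cv₀ = (7·0 + (-3)·(-1) + (-5)·3; 3·0 + 7·(-1) + 2·3; (-3)·0 + 2·(-1) + (-4)·3) = (-12, -1, -14)
Cw1 = (-11, -71, 90)
w1·Cw1 = (-12)·(-11) + (-1)·(-71) + (-14)·90 = -1057; w1·w1 = (-12)·(-12) + (-1)·(-1) + (-14)·(-14) = 341
λ ≈ -1057/341 = -3.0997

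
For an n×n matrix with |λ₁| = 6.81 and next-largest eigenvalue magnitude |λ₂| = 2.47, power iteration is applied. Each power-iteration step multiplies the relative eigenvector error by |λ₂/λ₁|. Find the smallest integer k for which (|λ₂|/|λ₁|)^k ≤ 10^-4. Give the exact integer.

|λ₂/λ₁| = 2.47/6.81 = 0.36270
Need k ≥ ln(10^-4) / ln(0.36270) = -9.2103 / -1.0142 ≈ 9.082
Smallest integer k satisfying the bound: 10

10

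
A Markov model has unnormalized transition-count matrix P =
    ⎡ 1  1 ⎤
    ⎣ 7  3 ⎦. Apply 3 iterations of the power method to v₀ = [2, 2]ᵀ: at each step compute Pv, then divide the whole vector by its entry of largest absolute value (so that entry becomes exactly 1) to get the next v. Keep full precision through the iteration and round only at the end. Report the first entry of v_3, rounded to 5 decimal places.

Pv0 = (4.000000, 20.000000); divide by 20.000000 → v1 = (0.200000, 1.000000)
Pv1 = (1.200000, 4.400000); divide by 4.400000 → v2 = (0.272727, 1.000000)
Pv2 = (1.272727, 4.909091); divide by 4.909091 → v3 = (0.259259, 1.000000)
Requested entry of v3: 112/432 = 0.25926

0.25926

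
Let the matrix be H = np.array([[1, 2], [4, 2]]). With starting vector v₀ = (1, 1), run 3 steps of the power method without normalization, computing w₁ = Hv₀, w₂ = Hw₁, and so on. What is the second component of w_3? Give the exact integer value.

w1 = Hv₀ = (1·1 + 2·1; 4·1 + 2·1) = (3, 6)
w2 = Hw1 = (1·3 + 2·6; 4·3 + 2·6) = (15, 24)
w3 = Hw2 = (63, 108)
The requested component of w3 is 108.

108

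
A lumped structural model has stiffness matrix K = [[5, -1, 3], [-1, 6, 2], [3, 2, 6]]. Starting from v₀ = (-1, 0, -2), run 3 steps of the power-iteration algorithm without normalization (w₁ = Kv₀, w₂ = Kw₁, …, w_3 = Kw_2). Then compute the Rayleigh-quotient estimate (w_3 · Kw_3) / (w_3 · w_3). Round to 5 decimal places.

w1 = Kv₀ = (5·(-1) + (-1)·0 + 3·(-2); (-1)·(-1) + 6·0 + 2·(-2); 3·(-1) + 2·0 + 6·(-2)) = (-11, -3, -15)
w2 = Kw1 = (5·(-11) + (-1)·(-3) + 3·(-15); (-1)·(-11) + 6·(-3) + 2·(-15); 3·(-11) + 2·(-3) + 6·(-15)) = (-97, -37, -129)
w3 = Kw2 = (-835, -383, -1139)
Kw3 = (-7209, -3741, -10105)
w3·Kw3 = (-835)·(-7209) + (-383)·(-3741) + (-1139)·(-10105) = 18961913; w3·w3 = (-835)·(-835) + (-383)·(-383) + (-1139)·(-1139) = 2141235
λ ≈ 18961913/2141235 = 8.85560

λ ≈ 8.85560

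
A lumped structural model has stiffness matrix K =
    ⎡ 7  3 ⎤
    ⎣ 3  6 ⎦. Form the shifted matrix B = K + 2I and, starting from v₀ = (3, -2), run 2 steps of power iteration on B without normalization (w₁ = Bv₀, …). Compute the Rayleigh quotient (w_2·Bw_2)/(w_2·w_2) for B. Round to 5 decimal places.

B = K + 2I has rows (9, 3); (3, 8)
w1 = Bv₀ = (9·3 + 3·(-2); 3·3 + 8·(-2)) = (21, -7)
w2 = Bw1 = (9·21 + 3·(-7); 3·21 + 8·(-7)) = (168, 7)
Bw2 = (1533, 560)
w2·Bw2 = 261464; w2·w2 = 28273; μ ≈ 261464/28273 = 9.24783

μ ≈ 9.24783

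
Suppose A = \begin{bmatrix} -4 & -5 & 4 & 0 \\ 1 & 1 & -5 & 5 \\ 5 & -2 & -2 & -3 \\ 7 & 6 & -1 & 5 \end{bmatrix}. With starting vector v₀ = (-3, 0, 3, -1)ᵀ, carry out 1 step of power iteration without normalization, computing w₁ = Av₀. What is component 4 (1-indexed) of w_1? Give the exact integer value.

w1 = Av₀ = ((-4)·(-3) + (-5)·0 + 4·3 + 0·(-1); 1·(-3) + 1·0 + (-5)·3 + 5·(-1); 5·(-3) + (-2)·0 + (-2)·3 + (-3)·(-1); 7·(-3) + 6·0 + (-1)·3 + 5·(-1)) = (24, -23, -18, -29)
The requested component of w1 is -29.

-29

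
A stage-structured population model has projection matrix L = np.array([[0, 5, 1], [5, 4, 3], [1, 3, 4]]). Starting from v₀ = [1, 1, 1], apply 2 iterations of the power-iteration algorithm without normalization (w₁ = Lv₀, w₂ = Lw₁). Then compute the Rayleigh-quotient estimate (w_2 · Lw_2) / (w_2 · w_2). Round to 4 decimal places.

w1 = Lv₀ = (0·1 + 5·1 + 1·1; 5·1 + 4·1 + 3·1; 1·1 + 3·1 + 4·1) = (6, 12, 8)
w2 = Lw1 = (0·6 + 5·12 + 1·8; 5·6 + 4·12 + 3·8; 1·6 + 3·12 + 4·8) = (68, 102, 74)
Lw2 = (584, 970, 670)
w2·Lw2 = 68·584 + 102·970 + 74·670 = 188232; w2·w2 = 68·68 + 102·102 + 74·74 = 20504
λ ≈ 188232/20504 = 9.1803

λ ≈ 9.1803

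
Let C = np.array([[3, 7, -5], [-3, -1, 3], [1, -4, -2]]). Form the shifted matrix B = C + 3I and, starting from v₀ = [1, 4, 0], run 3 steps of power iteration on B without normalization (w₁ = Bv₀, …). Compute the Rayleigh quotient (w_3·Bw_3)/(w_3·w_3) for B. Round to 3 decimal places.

B = C + 3I has rows (6, 7, -5); (-3, 2, 3); (1, -4, 1)
w1 = Bv₀ = (6·1 + 7·4 + (-5)·0; (-3)·1 + 2·4 + 3·0; 1·1 + (-4)·4 + 1·0) = (34, 5, -15)
w2 = Bw1 = (6·34 + 7·5 + (-5)·(-15); (-3)·34 + 2·5 + 3·(-15); 1·34 + (-4)·5 + 1·(-15)) = (314, -137, -1)
w3 = Bw2 = (930, -1219, 861)
Bw3 = (-7258, -2645, 6667)
w3·Bw3 = 2214602; w3·w3 = 3092182; μ ≈ 2214602/3092182 = 0.716

μ ≈ 0.716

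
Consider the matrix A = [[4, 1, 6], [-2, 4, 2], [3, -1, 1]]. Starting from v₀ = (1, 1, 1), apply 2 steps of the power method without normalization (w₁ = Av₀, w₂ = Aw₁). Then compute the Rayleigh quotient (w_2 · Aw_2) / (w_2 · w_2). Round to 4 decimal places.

w1 = Av₀ = (4·1 + 1·1 + 6·1; (-2)·1 + 4·1 + 2·1; 3·1 + (-1)·1 + 1·1) = (11, 4, 3)
w2 = Aw1 = (4·11 + 1·4 + 6·3; (-2)·11 + 4·4 + 2·3; 3·11 + (-1)·4 + 1·3) = (66, 0, 32)
Aw2 = (456, -68, 230)
w2·Aw2 = 66·456 + 0·(-68) + 32·230 = 37456; w2·w2 = 66·66 + 0·0 + 32·32 = 5380
λ ≈ 37456/5380 = 6.9621

λ ≈ 6.9621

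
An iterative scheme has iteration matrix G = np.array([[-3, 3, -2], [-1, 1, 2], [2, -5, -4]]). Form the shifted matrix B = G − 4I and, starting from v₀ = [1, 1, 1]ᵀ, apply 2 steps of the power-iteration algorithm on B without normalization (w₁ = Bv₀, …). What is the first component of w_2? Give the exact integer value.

58

B = G − 4I has rows (-7, 3, -2); (-1, -3, 2); (2, -5, -8)
w1 = Bv₀ = (-6, -2, -11)
w2 = Bw1 = (58, -10, 86)
Requested component of w2: 58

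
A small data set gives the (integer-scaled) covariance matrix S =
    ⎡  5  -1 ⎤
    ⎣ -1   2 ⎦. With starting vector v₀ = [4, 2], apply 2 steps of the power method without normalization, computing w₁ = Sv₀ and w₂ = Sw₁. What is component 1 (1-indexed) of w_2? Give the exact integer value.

w1 = Sv₀ = (5·4 + (-1)·2; (-1)·4 + 2·2) = (18, 0)
w2 = Sw1 = (5·18 + (-1)·0; (-1)·18 + 2·0) = (90, -18)
The requested component of w2 is 90.

90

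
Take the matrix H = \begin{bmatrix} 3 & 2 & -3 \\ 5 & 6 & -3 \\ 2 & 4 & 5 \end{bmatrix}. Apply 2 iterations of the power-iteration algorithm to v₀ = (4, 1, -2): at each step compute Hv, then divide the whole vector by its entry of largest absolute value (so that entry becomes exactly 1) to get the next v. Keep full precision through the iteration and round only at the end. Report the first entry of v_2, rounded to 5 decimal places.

Hv0 = (20.000000, 32.000000, 2.000000); divide by 32.000000 → v1 = (0.625000, 1.000000, 0.062500)
Hv1 = (3.687500, 8.937500, 5.562500); divide by 8.937500 → v2 = (0.412587, 1.000000, 0.622378)
Requested entry of v2: 118/286 = 0.41259

0.41259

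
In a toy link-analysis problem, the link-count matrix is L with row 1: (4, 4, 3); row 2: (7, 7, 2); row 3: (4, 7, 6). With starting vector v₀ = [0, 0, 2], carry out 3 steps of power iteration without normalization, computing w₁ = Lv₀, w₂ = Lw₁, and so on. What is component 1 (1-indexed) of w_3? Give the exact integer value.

w1 = Lv₀ = (6, 4, 12)
w2 = Lw1 = (76, 94, 124)
w3 = Lw2 = (1052, 1438, 1706)
The requested component of w3 is 1052.

1052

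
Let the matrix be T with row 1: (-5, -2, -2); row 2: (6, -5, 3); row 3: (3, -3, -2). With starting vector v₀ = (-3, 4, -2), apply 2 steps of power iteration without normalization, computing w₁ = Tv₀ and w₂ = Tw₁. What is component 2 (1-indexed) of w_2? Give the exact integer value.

w1 = Tv₀ = ((-5)·(-3) + (-2)·4 + (-2)·(-2); 6·(-3) + (-5)·4 + 3·(-2); 3·(-3) + (-3)·4 + (-2)·(-2)) = (11, -44, -17)
w2 = Tw1 = ((-5)·11 + (-2)·(-44) + (-2)·(-17); 6·11 + (-5)·(-44) + 3·(-17); 3·11 + (-3)·(-44) + (-2)·(-17)) = (67, 235, 199)
The requested component of w2 is 235.

235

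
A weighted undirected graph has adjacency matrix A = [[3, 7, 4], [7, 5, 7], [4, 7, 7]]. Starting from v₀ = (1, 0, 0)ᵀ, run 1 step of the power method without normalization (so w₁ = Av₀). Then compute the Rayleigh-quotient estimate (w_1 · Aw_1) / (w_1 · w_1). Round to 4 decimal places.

w1 = Av₀ = (3, 7, 4)
Aw1 = (74, 84, 89)
w1·Aw1 = 3·74 + 7·84 + 4·89 = 1166; w1·w1 = 3·3 + 7·7 + 4·4 = 74
λ ≈ 1166/74 = 15.7568

15.7568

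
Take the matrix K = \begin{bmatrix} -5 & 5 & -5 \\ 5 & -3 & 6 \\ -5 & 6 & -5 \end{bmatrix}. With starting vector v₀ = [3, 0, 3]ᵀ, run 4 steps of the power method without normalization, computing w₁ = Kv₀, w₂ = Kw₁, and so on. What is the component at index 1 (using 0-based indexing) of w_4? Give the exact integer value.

-98934

w1 = Kv₀ = (-30, 33, -30)
w2 = Kw1 = (465, -429, 498)
w3 = Kw2 = (-6960, 6600, -7389)
w4 = Kw3 = (104745, -98934, 111345)
The requested component of w4 is -98934.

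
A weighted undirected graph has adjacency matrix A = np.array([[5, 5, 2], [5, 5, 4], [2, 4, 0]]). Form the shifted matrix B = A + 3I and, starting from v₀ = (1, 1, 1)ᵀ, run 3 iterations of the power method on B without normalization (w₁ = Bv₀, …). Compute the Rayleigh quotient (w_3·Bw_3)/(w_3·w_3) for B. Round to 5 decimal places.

B = A + 3I has rows (8, 5, 2); (5, 8, 4); (2, 4, 3)
w1 = Bv₀ = (15, 17, 9)
w2 = Bw1 = (223, 247, 125)
w3 = Bw2 = (3269, 3591, 1809)
Bw3 = (47725, 52309, 26329)
w3·Bw3 = 391483805; w3·w3 = 26854123; μ ≈ 391483805/26854123 = 14.57816

14.57816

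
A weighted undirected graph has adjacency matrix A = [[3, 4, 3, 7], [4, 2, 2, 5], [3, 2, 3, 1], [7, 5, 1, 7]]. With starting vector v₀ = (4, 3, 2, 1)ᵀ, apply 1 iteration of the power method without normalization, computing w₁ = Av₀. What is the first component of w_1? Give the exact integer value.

w1 = Av₀ = (3·4 + 4·3 + 3·2 + 7·1; 4·4 + 2·3 + 2·2 + 5·1; 3·4 + 2·3 + 3·2 + 1·1; 7·4 + 5·3 + 1·2 + 7·1) = (37, 31, 25, 52)
The requested component of w1 is 37.

37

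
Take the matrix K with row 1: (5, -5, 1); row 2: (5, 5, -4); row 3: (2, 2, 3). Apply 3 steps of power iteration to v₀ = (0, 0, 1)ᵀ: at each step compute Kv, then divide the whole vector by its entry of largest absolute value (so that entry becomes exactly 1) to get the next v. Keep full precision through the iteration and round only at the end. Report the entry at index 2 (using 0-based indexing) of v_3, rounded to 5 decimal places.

Kv0 = (1.000000, -4.000000, 3.000000); divide by -4.000000 → v1 = (-0.250000, 1.000000, -0.750000)
Kv1 = (-7.000000, 6.750000, -0.750000); divide by -7.000000 → v2 = (1.000000, -0.964286, 0.107143)
Kv2 = (9.928571, -0.250000, 0.392857); divide by 9.928571 → v3 = (1.000000, -0.025180, 0.039568)
Requested entry of v3: 11/278 = 0.03957

0.03957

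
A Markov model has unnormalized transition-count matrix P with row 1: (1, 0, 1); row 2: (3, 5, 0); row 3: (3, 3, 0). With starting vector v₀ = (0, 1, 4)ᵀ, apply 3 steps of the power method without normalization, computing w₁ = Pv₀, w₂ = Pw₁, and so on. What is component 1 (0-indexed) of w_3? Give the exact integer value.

w1 = Pv₀ = (1·0 + 0·1 + 1·4; 3·0 + 5·1 + 0·4; 3·0 + 3·1 + 0·4) = (4, 5, 3)
w2 = Pw1 = (1·4 + 0·5 + 1·3; 3·4 + 5·5 + 0·3; 3·4 + 3·5 + 0·3) = (7, 37, 27)
w3 = Pw2 = (34, 206, 132)
The requested component of w3 is 206.

206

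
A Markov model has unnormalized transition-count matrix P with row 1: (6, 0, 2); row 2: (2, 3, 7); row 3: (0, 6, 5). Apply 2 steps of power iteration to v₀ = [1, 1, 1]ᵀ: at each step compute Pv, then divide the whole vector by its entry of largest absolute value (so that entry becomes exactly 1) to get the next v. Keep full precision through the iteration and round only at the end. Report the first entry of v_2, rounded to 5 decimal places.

Pv0 = (8.000000, 12.000000, 11.000000); divide by 12.000000 → v1 = (0.666667, 1.000000, 0.916667)
Pv1 = (5.833333, 10.750000, 10.583333); divide by 10.750000 → v2 = (0.542636, 1.000000, 0.984496)
Requested entry of v2: 70/129 = 0.54264

0.54264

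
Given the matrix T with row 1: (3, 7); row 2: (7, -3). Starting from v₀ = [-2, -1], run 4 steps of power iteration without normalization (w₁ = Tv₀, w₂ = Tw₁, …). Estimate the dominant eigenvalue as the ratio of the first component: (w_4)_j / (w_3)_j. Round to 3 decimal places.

w1 = Tv₀ = (3·(-2) + 7·(-1); 7·(-2) + (-3)·(-1)) = (-13, -11)
w2 = Tw1 = (3·(-13) + 7·(-11); 7·(-13) + (-3)·(-11)) = (-116, -58)
w3 = Tw2 = (-754, -638)
w4 = Tw3 = (-6728, -3364)
Ratio at component: -6728 / -754 = 8.923

8.923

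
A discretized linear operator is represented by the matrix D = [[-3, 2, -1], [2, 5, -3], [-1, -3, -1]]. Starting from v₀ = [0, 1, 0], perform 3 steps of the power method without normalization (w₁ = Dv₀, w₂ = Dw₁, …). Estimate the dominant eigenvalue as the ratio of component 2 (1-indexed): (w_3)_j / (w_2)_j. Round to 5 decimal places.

λ ≈ 6.47368

w1 = Dv₀ = (2, 5, -3)
w2 = Dw1 = (7, 38, -14)
w3 = Dw2 = (69, 246, -107)
Ratio at component: 246 / 38 = 6.47368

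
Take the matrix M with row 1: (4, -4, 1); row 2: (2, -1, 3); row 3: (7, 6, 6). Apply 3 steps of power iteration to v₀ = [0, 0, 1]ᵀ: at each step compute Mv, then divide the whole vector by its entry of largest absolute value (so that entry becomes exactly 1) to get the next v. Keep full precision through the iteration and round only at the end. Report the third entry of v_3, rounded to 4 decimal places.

Mv0 = (1.00000, 3.00000, 6.00000); divide by 6.00000 → v1 = (0.16667, 0.50000, 1.00000)
Mv1 = (-0.33333, 2.83333, 10.16667); divide by 10.16667 → v2 = (-0.03279, 0.27869, 1.00000)
Mv2 = (-0.24590, 2.65574, 7.44262); divide by 7.44262 → v3 = (-0.03304, 0.35683, 1.00000)
Requested entry of v3: 454/454 = 1.0000

1.0000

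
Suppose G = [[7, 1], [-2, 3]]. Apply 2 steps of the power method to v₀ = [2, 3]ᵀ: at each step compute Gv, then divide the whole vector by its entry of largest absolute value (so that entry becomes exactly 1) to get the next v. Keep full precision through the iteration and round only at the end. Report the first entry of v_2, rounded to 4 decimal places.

1.0000

Gv0 = (17.00000, 5.00000); divide by 17.00000 → v1 = (1.00000, 0.29412)
Gv1 = (7.29412, -1.11765); divide by 7.29412 → v2 = (1.00000, -0.15323)
Requested entry of v2: 124/124 = 1.0000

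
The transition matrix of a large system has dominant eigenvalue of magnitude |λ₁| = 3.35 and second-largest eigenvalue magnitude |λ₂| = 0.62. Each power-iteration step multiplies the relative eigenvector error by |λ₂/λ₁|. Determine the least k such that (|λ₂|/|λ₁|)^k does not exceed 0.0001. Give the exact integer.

|λ₂/λ₁| = 0.62/3.35 = 0.18507
Need k ≥ ln(0.0001) / ln(0.18507) = -9.2103 / -1.6870 ≈ 5.460
Smallest integer k satisfying the bound: 6

6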